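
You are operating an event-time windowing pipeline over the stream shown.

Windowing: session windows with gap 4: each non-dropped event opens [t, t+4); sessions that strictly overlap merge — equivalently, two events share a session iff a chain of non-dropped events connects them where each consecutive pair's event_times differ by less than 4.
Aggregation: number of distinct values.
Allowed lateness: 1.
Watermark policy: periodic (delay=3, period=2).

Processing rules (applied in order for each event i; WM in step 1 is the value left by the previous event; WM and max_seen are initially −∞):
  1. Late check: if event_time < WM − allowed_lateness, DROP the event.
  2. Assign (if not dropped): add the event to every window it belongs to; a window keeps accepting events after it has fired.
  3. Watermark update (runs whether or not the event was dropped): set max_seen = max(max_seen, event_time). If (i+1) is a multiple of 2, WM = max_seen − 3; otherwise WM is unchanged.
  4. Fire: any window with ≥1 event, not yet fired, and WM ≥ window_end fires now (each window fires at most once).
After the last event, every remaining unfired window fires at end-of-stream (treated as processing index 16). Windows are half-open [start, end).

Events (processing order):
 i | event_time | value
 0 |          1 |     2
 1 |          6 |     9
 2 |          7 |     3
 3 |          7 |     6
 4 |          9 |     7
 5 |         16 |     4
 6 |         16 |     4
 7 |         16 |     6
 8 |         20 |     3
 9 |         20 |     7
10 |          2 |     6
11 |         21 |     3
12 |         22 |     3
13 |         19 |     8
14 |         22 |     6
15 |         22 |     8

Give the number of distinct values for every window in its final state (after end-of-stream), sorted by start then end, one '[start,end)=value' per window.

i=0 t=1 v=2: → [1,5); WM=−∞
i=1 t=6 v=9: → [6,10); WM=3
i=2 t=7 v=3: → [6,11); WM=3
i=3 t=7 v=6: → [6,11); WM=4
i=4 t=9 v=7: → [6,13); WM=4
i=5 t=16 v=4: → [16,20); WM=13
i=6 t=16 v=4: → [16,20); WM=13
i=7 t=16 v=6: → [16,20); WM=13
i=8 t=20 v=3: → [20,24); WM=13
i=9 t=20 v=7: → [20,24); WM=17
i=10 t=2 v=6: DROP (t<17-1); WM=17
i=11 t=21 v=3: → [20,25); WM=18
i=12 t=22 v=3: → [20,26); WM=18
i=13 t=19 v=8: → [16,26); WM=19
i=14 t=22 v=6: → [16,26); WM=19
i=15 t=22 v=8: → [16,26); WM=19

[1,5)=1 [6,13)=4 [16,26)=5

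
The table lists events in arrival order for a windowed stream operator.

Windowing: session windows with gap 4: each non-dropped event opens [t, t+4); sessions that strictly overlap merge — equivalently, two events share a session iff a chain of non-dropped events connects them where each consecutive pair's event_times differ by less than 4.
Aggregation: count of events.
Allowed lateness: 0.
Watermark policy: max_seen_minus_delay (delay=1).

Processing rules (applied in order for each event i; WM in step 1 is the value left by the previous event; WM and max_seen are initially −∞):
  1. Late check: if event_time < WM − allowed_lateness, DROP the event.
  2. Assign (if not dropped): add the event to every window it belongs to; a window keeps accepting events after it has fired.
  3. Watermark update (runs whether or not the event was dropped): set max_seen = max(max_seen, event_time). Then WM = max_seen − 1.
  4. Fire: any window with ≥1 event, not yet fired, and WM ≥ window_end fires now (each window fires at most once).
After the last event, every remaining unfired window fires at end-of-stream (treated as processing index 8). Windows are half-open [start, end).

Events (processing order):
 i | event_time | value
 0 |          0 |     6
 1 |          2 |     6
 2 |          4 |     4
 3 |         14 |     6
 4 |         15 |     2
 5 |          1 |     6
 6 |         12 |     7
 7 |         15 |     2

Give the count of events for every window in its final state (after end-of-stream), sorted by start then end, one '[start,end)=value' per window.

[0,8)=3 [14,19)=3

i=0 t=0 v=6: → [0,4); WM=-1
i=1 t=2 v=6: → [0,6); WM=1
i=2 t=4 v=4: → [0,8); WM=3
i=3 t=14 v=6: → [14,18); WM=13
i=4 t=15 v=2: → [14,19); WM=14
i=5 t=1 v=6: DROP (t<14-0); WM=14
i=6 t=12 v=7: DROP (t<14-0); WM=14
i=7 t=15 v=2: → [14,19); WM=14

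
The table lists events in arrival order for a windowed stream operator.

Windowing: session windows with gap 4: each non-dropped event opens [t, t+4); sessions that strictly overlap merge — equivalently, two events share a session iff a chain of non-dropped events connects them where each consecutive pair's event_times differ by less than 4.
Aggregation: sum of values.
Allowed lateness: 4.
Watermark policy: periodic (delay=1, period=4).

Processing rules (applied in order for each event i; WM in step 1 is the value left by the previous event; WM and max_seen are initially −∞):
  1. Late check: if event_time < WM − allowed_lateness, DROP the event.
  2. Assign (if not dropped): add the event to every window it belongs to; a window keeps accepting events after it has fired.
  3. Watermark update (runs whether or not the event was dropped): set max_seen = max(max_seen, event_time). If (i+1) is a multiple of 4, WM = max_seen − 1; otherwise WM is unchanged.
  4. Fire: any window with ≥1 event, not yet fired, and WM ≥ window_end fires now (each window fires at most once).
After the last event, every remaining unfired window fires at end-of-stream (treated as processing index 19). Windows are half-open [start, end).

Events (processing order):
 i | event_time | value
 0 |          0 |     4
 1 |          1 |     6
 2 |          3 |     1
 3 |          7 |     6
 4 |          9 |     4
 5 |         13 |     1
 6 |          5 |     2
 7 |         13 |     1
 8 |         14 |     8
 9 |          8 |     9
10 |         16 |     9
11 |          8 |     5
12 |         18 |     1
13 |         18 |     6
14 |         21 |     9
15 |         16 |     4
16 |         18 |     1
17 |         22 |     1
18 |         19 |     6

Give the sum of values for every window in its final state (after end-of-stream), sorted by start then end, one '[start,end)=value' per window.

i=0 t=0 v=4: → [0,4); WM=−∞
i=1 t=1 v=6: → [0,5); WM=−∞
i=2 t=3 v=1: → [0,7); WM=−∞
i=3 t=7 v=6: → [7,11); WM=6
i=4 t=9 v=4: → [7,13); WM=6
i=5 t=13 v=1: → [13,17); WM=6
i=6 t=5 v=2: → [0,13); WM=6
i=7 t=13 v=1: → [13,17); WM=12
i=8 t=14 v=8: → [13,18); WM=12
i=9 t=8 v=9: → [0,13); WM=12
i=10 t=16 v=9: → [13,20); WM=12
i=11 t=8 v=5: → [0,13); WM=15
i=12 t=18 v=1: → [13,22); WM=15
i=13 t=18 v=6: → [13,22); WM=15
i=14 t=21 v=9: → [13,25); WM=15
i=15 t=16 v=4: → [13,25); WM=20
i=16 t=18 v=1: → [13,25); WM=20
i=17 t=22 v=1: → [13,26); WM=20
i=18 t=19 v=6: → [13,26); WM=20

[0,13)=37 [13,26)=47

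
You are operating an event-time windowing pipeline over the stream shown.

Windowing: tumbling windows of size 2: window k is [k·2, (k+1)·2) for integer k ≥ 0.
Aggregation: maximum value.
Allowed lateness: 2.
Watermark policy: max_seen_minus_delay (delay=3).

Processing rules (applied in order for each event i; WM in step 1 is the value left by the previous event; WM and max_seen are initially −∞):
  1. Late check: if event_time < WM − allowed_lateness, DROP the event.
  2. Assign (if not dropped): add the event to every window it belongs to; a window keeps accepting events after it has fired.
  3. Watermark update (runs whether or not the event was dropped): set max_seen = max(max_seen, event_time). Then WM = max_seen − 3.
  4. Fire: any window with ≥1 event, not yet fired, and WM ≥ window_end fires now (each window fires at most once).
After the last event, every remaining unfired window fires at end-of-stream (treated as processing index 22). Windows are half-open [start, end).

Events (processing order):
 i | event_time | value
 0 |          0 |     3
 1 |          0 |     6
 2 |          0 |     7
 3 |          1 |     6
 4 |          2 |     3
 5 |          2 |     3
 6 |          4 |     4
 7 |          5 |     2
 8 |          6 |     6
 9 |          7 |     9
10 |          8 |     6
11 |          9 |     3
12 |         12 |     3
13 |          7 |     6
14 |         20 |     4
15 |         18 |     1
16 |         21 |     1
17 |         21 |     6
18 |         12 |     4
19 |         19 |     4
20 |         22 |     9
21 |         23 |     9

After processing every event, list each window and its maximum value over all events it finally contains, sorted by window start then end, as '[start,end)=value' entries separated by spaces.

[0,2)=7 [2,4)=3 [4,6)=4 [6,8)=9 [8,10)=6 [12,14)=3 [18,20)=4 [20,22)=6 [22,24)=9

i=0 t=0 v=3: → [0,2); WM=-3
i=1 t=0 v=6: → [0,2); WM=-3
i=2 t=0 v=7: → [0,2); WM=-3
i=3 t=1 v=6: → [0,2); WM=-2
i=4 t=2 v=3: → [2,4); WM=-1
i=5 t=2 v=3: → [2,4); WM=-1
i=6 t=4 v=4: → [4,6); WM=1
i=7 t=5 v=2: → [4,6); WM=2; [0,2) fires=7
i=8 t=6 v=6: → [6,8); WM=3
i=9 t=7 v=9: → [6,8); WM=4; [2,4) fires=3
i=10 t=8 v=6: → [8,10); WM=5
i=11 t=9 v=3: → [8,10); WM=6; [4,6) fires=4
i=12 t=12 v=3: → [12,14); WM=9; [6,8) fires=9
i=13 t=7 v=6: → [6,8); WM=9
i=14 t=20 v=4: → [20,22); WM=17; [8,10) fires=6 [12,14) fires=3
i=15 t=18 v=1: → [18,20); WM=17
i=16 t=21 v=1: → [20,22); WM=18
i=17 t=21 v=6: → [20,22); WM=18
i=18 t=12 v=4: DROP (t<18-2); WM=18
i=19 t=19 v=4: → [18,20); WM=18
i=20 t=22 v=9: → [22,24); WM=19
i=21 t=23 v=9: → [22,24); WM=20; [18,20) fires=4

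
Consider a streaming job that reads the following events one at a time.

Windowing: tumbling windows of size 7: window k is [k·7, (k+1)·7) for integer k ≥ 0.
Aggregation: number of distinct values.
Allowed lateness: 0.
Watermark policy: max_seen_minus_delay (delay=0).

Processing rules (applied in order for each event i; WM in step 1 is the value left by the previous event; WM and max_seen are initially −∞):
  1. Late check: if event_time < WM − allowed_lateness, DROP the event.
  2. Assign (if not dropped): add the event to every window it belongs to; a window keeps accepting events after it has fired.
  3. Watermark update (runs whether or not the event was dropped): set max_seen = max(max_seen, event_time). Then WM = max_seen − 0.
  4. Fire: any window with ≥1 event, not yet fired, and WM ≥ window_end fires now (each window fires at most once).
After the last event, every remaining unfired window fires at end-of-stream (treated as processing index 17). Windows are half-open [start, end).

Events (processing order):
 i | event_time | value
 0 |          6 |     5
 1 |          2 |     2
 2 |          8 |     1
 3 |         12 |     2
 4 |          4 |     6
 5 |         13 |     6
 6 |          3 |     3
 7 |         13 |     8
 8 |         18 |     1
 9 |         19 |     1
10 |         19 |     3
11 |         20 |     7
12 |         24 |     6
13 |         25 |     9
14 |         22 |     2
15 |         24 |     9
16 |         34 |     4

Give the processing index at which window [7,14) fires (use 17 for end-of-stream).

8

i=0 t=6 v=5: → [0,7); WM=6
i=1 t=2 v=2: DROP (t<6-0); WM=6
i=2 t=8 v=1: → [7,14); WM=8; [0,7) fires=1
i=3 t=12 v=2: → [7,14); WM=12
i=4 t=4 v=6: DROP (t<12-0); WM=12
i=5 t=13 v=6: → [7,14); WM=13
i=6 t=3 v=3: DROP (t<13-0); WM=13
i=7 t=13 v=8: → [7,14); WM=13
i=8 t=18 v=1: → [14,21); WM=18; [7,14) fires=4
i=9 t=19 v=1: → [14,21); WM=19
i=10 t=19 v=3: → [14,21); WM=19
i=11 t=20 v=7: → [14,21); WM=20
i=12 t=24 v=6: → [21,28); WM=24; [14,21) fires=3
i=13 t=25 v=9: → [21,28); WM=25
i=14 t=22 v=2: DROP (t<25-0); WM=25
i=15 t=24 v=9: DROP (t<25-0); WM=25
i=16 t=34 v=4: → [28,35); WM=34; [21,28) fires=2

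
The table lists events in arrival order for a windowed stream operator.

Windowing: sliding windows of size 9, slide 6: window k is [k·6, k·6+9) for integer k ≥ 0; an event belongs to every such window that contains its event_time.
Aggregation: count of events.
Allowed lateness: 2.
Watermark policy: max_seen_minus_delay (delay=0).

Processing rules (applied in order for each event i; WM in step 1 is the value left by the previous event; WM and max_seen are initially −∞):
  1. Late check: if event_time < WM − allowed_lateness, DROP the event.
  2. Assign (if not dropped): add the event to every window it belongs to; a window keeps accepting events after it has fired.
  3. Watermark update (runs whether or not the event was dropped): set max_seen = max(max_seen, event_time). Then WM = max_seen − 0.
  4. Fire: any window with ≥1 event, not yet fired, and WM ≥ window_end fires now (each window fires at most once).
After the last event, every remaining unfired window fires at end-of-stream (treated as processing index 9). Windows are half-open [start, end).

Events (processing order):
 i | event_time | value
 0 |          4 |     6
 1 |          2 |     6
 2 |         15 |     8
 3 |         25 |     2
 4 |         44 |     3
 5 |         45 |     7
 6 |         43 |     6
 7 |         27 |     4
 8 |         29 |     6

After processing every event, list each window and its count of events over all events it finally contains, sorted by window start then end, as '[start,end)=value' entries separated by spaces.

[0,9)=2 [12,21)=1 [18,27)=1 [24,33)=1 [36,45)=2 [42,51)=3

i=0 t=4 v=6: → [0,9); WM=4
i=1 t=2 v=6: → [0,9); WM=4
i=2 t=15 v=8: → [12,21); WM=15; [0,9) fires=2
i=3 t=25 v=2: → [24,33),[18,27); WM=25; [12,21) fires=1
i=4 t=44 v=3: → [42,51),[36,45); WM=44; [18,27) fires=1 [24,33) fires=1
i=5 t=45 v=7: → [42,51); WM=45; [36,45) fires=1
i=6 t=43 v=6: → [42,51),[36,45); WM=45
i=7 t=27 v=4: DROP (t<45-2); WM=45
i=8 t=29 v=6: DROP (t<45-2); WM=45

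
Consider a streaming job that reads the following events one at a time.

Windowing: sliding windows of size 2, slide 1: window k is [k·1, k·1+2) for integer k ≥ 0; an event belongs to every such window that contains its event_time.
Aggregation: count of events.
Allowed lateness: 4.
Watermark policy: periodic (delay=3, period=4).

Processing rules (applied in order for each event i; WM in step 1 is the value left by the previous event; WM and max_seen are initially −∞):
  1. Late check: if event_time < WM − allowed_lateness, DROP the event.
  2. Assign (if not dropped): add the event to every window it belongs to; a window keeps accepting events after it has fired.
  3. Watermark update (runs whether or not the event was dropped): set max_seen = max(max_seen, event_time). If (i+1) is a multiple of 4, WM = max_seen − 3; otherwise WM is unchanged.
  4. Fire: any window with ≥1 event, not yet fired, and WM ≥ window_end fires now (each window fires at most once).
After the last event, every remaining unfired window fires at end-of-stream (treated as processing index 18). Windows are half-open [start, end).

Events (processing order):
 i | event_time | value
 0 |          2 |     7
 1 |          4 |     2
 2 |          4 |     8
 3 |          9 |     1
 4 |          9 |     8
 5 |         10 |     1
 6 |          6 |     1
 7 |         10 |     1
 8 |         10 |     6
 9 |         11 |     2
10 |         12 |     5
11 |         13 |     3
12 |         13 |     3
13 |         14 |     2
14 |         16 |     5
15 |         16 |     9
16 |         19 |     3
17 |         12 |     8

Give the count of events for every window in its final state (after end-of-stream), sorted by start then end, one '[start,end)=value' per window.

i=0 t=2 v=7: → [2,4),[1,3); WM=−∞
i=1 t=4 v=2: → [4,6),[3,5); WM=−∞
i=2 t=4 v=8: → [4,6),[3,5); WM=−∞
i=3 t=9 v=1: → [9,11),[8,10); WM=6; [1,3) fires=1 [2,4) fires=1 [3,5) fires=2 [4,6) fires=2
i=4 t=9 v=8: → [9,11),[8,10); WM=6
i=5 t=10 v=1: → [10,12),[9,11); WM=6
i=6 t=6 v=1: → [6,8),[5,7); WM=6
i=7 t=10 v=1: → [10,12),[9,11); WM=7; [5,7) fires=1
i=8 t=10 v=6: → [10,12),[9,11); WM=7
i=9 t=11 v=2: → [11,13),[10,12); WM=7
i=10 t=12 v=5: → [12,14),[11,13); WM=7
i=11 t=13 v=3: → [13,15),[12,14); WM=10; [6,8) fires=1 [8,10) fires=2
i=12 t=13 v=3: → [13,15),[12,14); WM=10
i=13 t=14 v=2: → [14,16),[13,15); WM=10
i=14 t=16 v=5: → [16,18),[15,17); WM=10
i=15 t=16 v=9: → [16,18),[15,17); WM=13; [9,11) fires=5 [10,12) fires=4 [11,13) fires=2
i=16 t=19 v=3: → [19,21),[18,20); WM=13
i=17 t=12 v=8: → [12,14),[11,13); WM=13

[1,3)=1 [2,4)=1 [3,5)=2 [4,6)=2 [5,7)=1 [6,8)=1 [8,10)=2 [9,11)=5 [10,12)=4 [11,13)=3 [12,14)=4 [13,15)=3 [14,16)=1 [15,17)=2 [16,18)=2 [18,20)=1 [19,21)=1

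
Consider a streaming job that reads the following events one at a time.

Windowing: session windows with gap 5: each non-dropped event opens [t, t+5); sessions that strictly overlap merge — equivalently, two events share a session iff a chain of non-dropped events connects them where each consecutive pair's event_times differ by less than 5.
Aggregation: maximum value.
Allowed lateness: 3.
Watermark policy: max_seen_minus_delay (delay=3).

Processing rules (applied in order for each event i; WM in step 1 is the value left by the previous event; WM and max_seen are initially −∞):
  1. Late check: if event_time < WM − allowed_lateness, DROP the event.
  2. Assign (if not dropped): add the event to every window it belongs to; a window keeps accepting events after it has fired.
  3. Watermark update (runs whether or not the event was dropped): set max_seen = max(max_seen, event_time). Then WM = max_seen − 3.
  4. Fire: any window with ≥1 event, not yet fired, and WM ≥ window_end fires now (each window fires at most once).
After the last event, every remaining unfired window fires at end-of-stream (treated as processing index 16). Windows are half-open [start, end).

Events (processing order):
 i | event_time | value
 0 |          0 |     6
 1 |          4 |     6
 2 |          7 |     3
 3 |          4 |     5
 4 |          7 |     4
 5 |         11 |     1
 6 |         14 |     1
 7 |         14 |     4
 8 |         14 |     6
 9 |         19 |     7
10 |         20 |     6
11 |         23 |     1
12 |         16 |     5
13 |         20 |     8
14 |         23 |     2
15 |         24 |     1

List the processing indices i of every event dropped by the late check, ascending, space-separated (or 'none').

12

i=0 t=0 v=6: → [0,5); WM=-3
i=1 t=4 v=6: → [0,9); WM=1
i=2 t=7 v=3: → [0,12); WM=4
i=3 t=4 v=5: → [0,12); WM=4
i=4 t=7 v=4: → [0,12); WM=4
i=5 t=11 v=1: → [0,16); WM=8
i=6 t=14 v=1: → [0,19); WM=11
i=7 t=14 v=4: → [0,19); WM=11
i=8 t=14 v=6: → [0,19); WM=11
i=9 t=19 v=7: → [19,24); WM=16
i=10 t=20 v=6: → [19,25); WM=17
i=11 t=23 v=1: → [19,28); WM=20
i=12 t=16 v=5: DROP (t<20-3); WM=20
i=13 t=20 v=8: → [19,28); WM=20
i=14 t=23 v=2: → [19,28); WM=20
i=15 t=24 v=1: → [19,29); WM=21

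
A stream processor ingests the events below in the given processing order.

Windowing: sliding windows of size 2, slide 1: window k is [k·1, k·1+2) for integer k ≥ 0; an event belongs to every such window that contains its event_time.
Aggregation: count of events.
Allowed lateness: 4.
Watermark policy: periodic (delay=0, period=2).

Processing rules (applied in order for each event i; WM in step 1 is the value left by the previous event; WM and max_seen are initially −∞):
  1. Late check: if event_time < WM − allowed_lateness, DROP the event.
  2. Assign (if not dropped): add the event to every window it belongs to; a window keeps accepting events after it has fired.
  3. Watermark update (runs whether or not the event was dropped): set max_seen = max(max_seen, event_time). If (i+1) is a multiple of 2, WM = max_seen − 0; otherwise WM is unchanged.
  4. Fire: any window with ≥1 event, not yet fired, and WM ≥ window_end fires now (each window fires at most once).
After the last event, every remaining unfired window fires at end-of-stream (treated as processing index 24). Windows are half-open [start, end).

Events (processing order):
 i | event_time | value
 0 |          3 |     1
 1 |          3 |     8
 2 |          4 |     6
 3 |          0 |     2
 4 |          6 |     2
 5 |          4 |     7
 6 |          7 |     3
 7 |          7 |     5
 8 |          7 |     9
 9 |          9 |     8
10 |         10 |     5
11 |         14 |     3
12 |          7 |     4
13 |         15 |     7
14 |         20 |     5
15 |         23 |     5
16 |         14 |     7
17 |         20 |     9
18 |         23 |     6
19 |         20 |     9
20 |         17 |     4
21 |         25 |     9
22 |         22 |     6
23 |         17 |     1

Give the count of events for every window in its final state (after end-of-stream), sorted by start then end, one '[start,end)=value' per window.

i=0 t=3 v=1: → [3,5),[2,4); WM=−∞
i=1 t=3 v=8: → [3,5),[2,4); WM=3
i=2 t=4 v=6: → [4,6),[3,5); WM=3
i=3 t=0 v=2: → [0,2); WM=4; [0,2) fires=1 [2,4) fires=2
i=4 t=6 v=2: → [6,8),[5,7); WM=4
i=5 t=4 v=7: → [4,6),[3,5); WM=6; [3,5) fires=4 [4,6) fires=2
i=6 t=7 v=3: → [7,9),[6,8); WM=6
i=7 t=7 v=5: → [7,9),[6,8); WM=7; [5,7) fires=1
i=8 t=7 v=9: → [7,9),[6,8); WM=7
i=9 t=9 v=8: → [9,11),[8,10); WM=9; [6,8) fires=4 [7,9) fires=3
i=10 t=10 v=5: → [10,12),[9,11); WM=9
i=11 t=14 v=3: → [14,16),[13,15); WM=14; [8,10) fires=1 [9,11) fires=2 [10,12) fires=1
i=12 t=7 v=4: DROP (t<14-4); WM=14
i=13 t=15 v=7: → [15,17),[14,16); WM=15; [13,15) fires=1
i=14 t=20 v=5: → [20,22),[19,21); WM=15
i=15 t=23 v=5: → [23,25),[22,24); WM=23; [14,16) fires=2 [15,17) fires=1 [19,21) fires=1 [20,22) fires=1
i=16 t=14 v=7: DROP (t<23-4); WM=23
i=17 t=20 v=9: → [20,22),[19,21); WM=23
i=18 t=23 v=6: → [23,25),[22,24); WM=23
i=19 t=20 v=9: → [20,22),[19,21); WM=23
i=20 t=17 v=4: DROP (t<23-4); WM=23
i=21 t=25 v=9: → [25,27),[24,26); WM=25; [22,24) fires=2 [23,25) fires=2
i=22 t=22 v=6: → [22,24),[21,23); WM=25; [21,23) fires=1
i=23 t=17 v=1: DROP (t<25-4); WM=25

[0,2)=1 [2,4)=2 [3,5)=4 [4,6)=2 [5,7)=1 [6,8)=4 [7,9)=3 [8,10)=1 [9,11)=2 [10,12)=1 [13,15)=1 [14,16)=2 [15,17)=1 [19,21)=3 [20,22)=3 [21,23)=1 [22,24)=3 [23,25)=2 [24,26)=1 [25,27)=1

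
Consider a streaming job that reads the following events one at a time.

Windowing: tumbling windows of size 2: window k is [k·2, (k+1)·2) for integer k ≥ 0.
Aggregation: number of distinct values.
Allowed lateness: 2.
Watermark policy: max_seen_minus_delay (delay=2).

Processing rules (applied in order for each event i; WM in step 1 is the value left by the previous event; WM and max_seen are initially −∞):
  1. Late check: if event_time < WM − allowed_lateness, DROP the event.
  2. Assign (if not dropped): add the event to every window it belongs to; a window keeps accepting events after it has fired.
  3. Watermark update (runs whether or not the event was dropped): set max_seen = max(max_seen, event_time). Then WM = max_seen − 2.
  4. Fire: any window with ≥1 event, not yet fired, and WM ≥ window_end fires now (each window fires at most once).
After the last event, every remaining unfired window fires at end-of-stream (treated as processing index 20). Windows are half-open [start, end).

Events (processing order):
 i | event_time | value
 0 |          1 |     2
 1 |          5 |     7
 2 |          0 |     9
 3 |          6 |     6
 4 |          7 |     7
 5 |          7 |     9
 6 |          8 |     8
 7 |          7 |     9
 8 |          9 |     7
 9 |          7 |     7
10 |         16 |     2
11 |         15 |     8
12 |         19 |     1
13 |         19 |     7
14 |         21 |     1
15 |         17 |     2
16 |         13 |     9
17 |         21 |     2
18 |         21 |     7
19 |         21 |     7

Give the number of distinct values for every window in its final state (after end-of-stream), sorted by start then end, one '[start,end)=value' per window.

i=0 t=1 v=2: → [0,2); WM=-1
i=1 t=5 v=7: → [4,6); WM=3; [0,2) fires=1
i=2 t=0 v=9: DROP (t<3-2); WM=3
i=3 t=6 v=6: → [6,8); WM=4
i=4 t=7 v=7: → [6,8); WM=5
i=5 t=7 v=9: → [6,8); WM=5
i=6 t=8 v=8: → [8,10); WM=6; [4,6) fires=1
i=7 t=7 v=9: → [6,8); WM=6
i=8 t=9 v=7: → [8,10); WM=7
i=9 t=7 v=7: → [6,8); WM=7
i=10 t=16 v=2: → [16,18); WM=14; [6,8) fires=3 [8,10) fires=2
i=11 t=15 v=8: → [14,16); WM=14
i=12 t=19 v=1: → [18,20); WM=17; [14,16) fires=1
i=13 t=19 v=7: → [18,20); WM=17
i=14 t=21 v=1: → [20,22); WM=19; [16,18) fires=1
i=15 t=17 v=2: → [16,18); WM=19
i=16 t=13 v=9: DROP (t<19-2); WM=19
i=17 t=21 v=2: → [20,22); WM=19
i=18 t=21 v=7: → [20,22); WM=19
i=19 t=21 v=7: → [20,22); WM=19

[0,2)=1 [4,6)=1 [6,8)=3 [8,10)=2 [14,16)=1 [16,18)=1 [18,20)=2 [20,22)=3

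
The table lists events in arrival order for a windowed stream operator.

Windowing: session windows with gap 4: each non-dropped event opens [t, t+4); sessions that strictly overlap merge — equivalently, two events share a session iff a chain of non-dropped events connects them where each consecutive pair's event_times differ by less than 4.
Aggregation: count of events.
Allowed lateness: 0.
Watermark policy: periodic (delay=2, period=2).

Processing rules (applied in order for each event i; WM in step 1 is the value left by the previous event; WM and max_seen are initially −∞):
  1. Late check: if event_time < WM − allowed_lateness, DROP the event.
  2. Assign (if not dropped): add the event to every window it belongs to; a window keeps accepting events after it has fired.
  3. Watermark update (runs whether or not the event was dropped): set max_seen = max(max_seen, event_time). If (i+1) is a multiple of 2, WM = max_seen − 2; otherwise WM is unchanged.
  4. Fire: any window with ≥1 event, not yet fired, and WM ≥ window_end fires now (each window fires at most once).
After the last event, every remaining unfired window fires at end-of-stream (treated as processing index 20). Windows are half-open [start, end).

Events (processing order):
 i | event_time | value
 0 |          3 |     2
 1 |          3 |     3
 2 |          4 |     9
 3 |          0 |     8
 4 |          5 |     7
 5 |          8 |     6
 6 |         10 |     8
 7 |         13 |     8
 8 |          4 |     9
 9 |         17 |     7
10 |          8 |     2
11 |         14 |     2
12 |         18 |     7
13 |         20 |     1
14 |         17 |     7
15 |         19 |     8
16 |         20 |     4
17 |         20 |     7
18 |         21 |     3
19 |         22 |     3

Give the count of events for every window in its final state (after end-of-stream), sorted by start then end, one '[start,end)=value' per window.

i=0 t=3 v=2: → [3,7); WM=−∞
i=1 t=3 v=3: → [3,7); WM=1
i=2 t=4 v=9: → [3,8); WM=1
i=3 t=0 v=8: DROP (t<1-0); WM=2
i=4 t=5 v=7: → [3,9); WM=2
i=5 t=8 v=6: → [3,12); WM=6
i=6 t=10 v=8: → [3,14); WM=6
i=7 t=13 v=8: → [3,17); WM=11
i=8 t=4 v=9: DROP (t<11-0); WM=11
i=9 t=17 v=7: → [17,21); WM=15
i=10 t=8 v=2: DROP (t<15-0); WM=15
i=11 t=14 v=2: DROP (t<15-0); WM=15
i=12 t=18 v=7: → [17,22); WM=15
i=13 t=20 v=1: → [17,24); WM=18
i=14 t=17 v=7: DROP (t<18-0); WM=18
i=15 t=19 v=8: → [17,24); WM=18
i=16 t=20 v=4: → [17,24); WM=18
i=17 t=20 v=7: → [17,24); WM=18
i=18 t=21 v=3: → [17,25); WM=18
i=19 t=22 v=3: → [17,26); WM=20

[3,17)=7 [17,26)=8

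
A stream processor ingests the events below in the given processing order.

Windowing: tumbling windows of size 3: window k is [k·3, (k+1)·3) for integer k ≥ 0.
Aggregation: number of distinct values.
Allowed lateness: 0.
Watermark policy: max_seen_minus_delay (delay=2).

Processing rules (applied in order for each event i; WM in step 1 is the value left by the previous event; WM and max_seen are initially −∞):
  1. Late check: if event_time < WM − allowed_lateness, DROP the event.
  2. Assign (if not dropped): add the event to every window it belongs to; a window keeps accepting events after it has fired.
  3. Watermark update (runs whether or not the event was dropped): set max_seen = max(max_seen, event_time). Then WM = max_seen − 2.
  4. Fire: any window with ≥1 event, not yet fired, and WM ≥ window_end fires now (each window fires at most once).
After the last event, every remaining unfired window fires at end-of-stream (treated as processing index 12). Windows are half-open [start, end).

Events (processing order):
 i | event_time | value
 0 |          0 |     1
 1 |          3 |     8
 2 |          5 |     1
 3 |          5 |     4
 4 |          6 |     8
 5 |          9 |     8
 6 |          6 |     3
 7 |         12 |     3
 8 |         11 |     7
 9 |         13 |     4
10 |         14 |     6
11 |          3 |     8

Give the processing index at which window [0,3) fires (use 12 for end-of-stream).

2

i=0 t=0 v=1: → [0,3); WM=-2
i=1 t=3 v=8: → [3,6); WM=1
i=2 t=5 v=1: → [3,6); WM=3; [0,3) fires=1
i=3 t=5 v=4: → [3,6); WM=3
i=4 t=6 v=8: → [6,9); WM=4
i=5 t=9 v=8: → [9,12); WM=7; [3,6) fires=3
i=6 t=6 v=3: DROP (t<7-0); WM=7
i=7 t=12 v=3: → [12,15); WM=10; [6,9) fires=1
i=8 t=11 v=7: → [9,12); WM=10
i=9 t=13 v=4: → [12,15); WM=11
i=10 t=14 v=6: → [12,15); WM=12; [9,12) fires=2
i=11 t=3 v=8: DROP (t<12-0); WM=12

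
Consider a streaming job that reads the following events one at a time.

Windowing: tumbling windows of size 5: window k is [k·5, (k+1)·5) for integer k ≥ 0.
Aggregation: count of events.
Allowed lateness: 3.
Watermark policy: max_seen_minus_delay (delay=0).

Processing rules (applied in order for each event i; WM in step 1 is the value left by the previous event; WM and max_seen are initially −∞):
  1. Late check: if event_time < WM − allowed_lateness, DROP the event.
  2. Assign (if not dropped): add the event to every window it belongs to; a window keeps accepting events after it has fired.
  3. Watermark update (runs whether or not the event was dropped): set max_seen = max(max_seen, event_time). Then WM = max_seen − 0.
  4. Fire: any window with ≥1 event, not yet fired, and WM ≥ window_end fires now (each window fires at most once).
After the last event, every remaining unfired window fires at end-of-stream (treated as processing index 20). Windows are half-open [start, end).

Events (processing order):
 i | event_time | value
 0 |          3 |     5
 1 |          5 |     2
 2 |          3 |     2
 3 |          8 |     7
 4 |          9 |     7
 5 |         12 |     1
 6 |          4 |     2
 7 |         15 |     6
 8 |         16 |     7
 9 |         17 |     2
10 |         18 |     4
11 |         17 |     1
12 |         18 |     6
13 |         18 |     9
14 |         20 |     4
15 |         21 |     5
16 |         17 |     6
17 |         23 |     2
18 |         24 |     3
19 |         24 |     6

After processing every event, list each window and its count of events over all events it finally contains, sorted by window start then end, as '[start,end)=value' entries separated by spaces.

i=0 t=3 v=5: → [0,5); WM=3
i=1 t=5 v=2: → [5,10); WM=5; [0,5) fires=1
i=2 t=3 v=2: → [0,5); WM=5
i=3 t=8 v=7: → [5,10); WM=8
i=4 t=9 v=7: → [5,10); WM=9
i=5 t=12 v=1: → [10,15); WM=12; [5,10) fires=3
i=6 t=4 v=2: DROP (t<12-3); WM=12
i=7 t=15 v=6: → [15,20); WM=15; [10,15) fires=1
i=8 t=16 v=7: → [15,20); WM=16
i=9 t=17 v=2: → [15,20); WM=17
i=10 t=18 v=4: → [15,20); WM=18
i=11 t=17 v=1: → [15,20); WM=18
i=12 t=18 v=6: → [15,20); WM=18
i=13 t=18 v=9: → [15,20); WM=18
i=14 t=20 v=4: → [20,25); WM=20; [15,20) fires=7
i=15 t=21 v=5: → [20,25); WM=21
i=16 t=17 v=6: DROP (t<21-3); WM=21
i=17 t=23 v=2: → [20,25); WM=23
i=18 t=24 v=3: → [20,25); WM=24
i=19 t=24 v=6: → [20,25); WM=24

[0,5)=2 [5,10)=3 [10,15)=1 [15,20)=7 [20,25)=5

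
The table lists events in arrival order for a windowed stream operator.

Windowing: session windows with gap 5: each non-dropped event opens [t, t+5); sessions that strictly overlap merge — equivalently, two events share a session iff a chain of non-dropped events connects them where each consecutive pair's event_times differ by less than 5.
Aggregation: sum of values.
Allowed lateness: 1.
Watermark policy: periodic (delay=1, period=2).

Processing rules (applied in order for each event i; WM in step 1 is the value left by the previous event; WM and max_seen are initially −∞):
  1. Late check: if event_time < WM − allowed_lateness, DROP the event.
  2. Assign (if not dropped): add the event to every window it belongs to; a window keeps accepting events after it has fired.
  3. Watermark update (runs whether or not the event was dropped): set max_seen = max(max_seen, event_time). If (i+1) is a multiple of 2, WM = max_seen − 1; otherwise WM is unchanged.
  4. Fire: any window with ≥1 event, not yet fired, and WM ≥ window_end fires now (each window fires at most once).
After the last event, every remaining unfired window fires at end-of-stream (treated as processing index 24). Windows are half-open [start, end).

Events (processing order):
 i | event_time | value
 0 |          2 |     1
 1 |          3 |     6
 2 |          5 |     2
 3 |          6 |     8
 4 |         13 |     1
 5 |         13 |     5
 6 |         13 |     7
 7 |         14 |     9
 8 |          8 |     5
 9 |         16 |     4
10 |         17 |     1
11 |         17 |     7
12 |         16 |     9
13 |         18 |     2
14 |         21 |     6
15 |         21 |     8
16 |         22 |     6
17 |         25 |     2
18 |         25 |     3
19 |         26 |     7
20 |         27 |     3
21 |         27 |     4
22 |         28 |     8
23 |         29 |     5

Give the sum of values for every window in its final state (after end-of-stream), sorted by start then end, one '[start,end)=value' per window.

i=0 t=2 v=1: → [2,7); WM=−∞
i=1 t=3 v=6: → [2,8); WM=2
i=2 t=5 v=2: → [2,10); WM=2
i=3 t=6 v=8: → [2,11); WM=5
i=4 t=13 v=1: → [13,18); WM=5
i=5 t=13 v=5: → [13,18); WM=12
i=6 t=13 v=7: → [13,18); WM=12
i=7 t=14 v=9: → [13,19); WM=13
i=8 t=8 v=5: DROP (t<13-1); WM=13
i=9 t=16 v=4: → [13,21); WM=15
i=10 t=17 v=1: → [13,22); WM=15
i=11 t=17 v=7: → [13,22); WM=16
i=12 t=16 v=9: → [13,22); WM=16
i=13 t=18 v=2: → [13,23); WM=17
i=14 t=21 v=6: → [13,26); WM=17
i=15 t=21 v=8: → [13,26); WM=20
i=16 t=22 v=6: → [13,27); WM=20
i=17 t=25 v=2: → [13,30); WM=24
i=18 t=25 v=3: → [13,30); WM=24
i=19 t=26 v=7: → [13,31); WM=25
i=20 t=27 v=3: → [13,32); WM=25
i=21 t=27 v=4: → [13,32); WM=26
i=22 t=28 v=8: → [13,33); WM=26
i=23 t=29 v=5: → [13,34); WM=28

[2,11)=17 [13,34)=97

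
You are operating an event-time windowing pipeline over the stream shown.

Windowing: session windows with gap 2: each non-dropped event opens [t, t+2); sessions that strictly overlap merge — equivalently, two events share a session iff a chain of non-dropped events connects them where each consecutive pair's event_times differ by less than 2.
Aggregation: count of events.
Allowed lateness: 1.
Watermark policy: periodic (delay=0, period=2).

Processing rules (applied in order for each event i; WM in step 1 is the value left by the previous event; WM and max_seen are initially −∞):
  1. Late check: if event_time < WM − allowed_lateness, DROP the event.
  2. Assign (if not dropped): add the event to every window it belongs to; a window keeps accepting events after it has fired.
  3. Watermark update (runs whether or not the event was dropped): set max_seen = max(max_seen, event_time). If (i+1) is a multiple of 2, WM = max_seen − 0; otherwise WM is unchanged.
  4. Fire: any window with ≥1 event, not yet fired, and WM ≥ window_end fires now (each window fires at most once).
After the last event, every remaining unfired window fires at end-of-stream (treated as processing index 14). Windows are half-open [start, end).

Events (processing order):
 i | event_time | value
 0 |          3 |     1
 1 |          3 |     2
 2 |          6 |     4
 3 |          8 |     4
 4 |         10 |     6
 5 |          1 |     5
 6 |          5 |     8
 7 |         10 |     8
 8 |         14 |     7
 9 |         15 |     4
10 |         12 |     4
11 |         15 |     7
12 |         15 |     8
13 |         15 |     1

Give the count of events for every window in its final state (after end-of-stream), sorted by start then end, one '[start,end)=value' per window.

i=0 t=3 v=1: → [3,5); WM=−∞
i=1 t=3 v=2: → [3,5); WM=3
i=2 t=6 v=4: → [6,8); WM=3
i=3 t=8 v=4: → [8,10); WM=8
i=4 t=10 v=6: → [10,12); WM=8
i=5 t=1 v=5: DROP (t<8-1); WM=10
i=6 t=5 v=8: DROP (t<10-1); WM=10
i=7 t=10 v=8: → [10,12); WM=10
i=8 t=14 v=7: → [14,16); WM=10
i=9 t=15 v=4: → [14,17); WM=15
i=10 t=12 v=4: DROP (t<15-1); WM=15
i=11 t=15 v=7: → [14,17); WM=15
i=12 t=15 v=8: → [14,17); WM=15
i=13 t=15 v=1: → [14,17); WM=15

[3,5)=2 [6,8)=1 [8,10)=1 [10,12)=2 [14,17)=5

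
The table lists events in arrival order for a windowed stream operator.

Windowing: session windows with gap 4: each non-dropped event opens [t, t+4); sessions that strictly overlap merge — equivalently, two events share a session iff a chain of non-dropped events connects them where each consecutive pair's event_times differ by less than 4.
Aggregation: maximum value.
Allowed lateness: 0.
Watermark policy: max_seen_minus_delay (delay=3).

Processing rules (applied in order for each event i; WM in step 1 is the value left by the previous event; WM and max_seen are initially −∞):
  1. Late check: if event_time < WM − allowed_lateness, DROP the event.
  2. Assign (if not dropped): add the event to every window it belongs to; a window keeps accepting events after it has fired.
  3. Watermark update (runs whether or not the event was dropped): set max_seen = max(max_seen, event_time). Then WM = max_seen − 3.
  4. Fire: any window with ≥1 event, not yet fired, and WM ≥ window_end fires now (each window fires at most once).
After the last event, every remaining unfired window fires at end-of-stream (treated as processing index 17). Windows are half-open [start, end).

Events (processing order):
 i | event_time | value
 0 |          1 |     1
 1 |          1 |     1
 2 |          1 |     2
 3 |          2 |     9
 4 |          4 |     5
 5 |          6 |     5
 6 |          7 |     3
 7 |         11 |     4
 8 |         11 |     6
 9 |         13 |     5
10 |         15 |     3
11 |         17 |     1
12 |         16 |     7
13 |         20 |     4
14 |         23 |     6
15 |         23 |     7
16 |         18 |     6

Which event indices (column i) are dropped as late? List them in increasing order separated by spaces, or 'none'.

16

i=0 t=1 v=1: → [1,5); WM=-2
i=1 t=1 v=1: → [1,5); WM=-2
i=2 t=1 v=2: → [1,5); WM=-2
i=3 t=2 v=9: → [1,6); WM=-1
i=4 t=4 v=5: → [1,8); WM=1
i=5 t=6 v=5: → [1,10); WM=3
i=6 t=7 v=3: → [1,11); WM=4
i=7 t=11 v=4: → [11,15); WM=8
i=8 t=11 v=6: → [11,15); WM=8
i=9 t=13 v=5: → [11,17); WM=10
i=10 t=15 v=3: → [11,19); WM=12
i=11 t=17 v=1: → [11,21); WM=14
i=12 t=16 v=7: → [11,21); WM=14
i=13 t=20 v=4: → [11,24); WM=17
i=14 t=23 v=6: → [11,27); WM=20
i=15 t=23 v=7: → [11,27); WM=20
i=16 t=18 v=6: DROP (t<20-0); WM=20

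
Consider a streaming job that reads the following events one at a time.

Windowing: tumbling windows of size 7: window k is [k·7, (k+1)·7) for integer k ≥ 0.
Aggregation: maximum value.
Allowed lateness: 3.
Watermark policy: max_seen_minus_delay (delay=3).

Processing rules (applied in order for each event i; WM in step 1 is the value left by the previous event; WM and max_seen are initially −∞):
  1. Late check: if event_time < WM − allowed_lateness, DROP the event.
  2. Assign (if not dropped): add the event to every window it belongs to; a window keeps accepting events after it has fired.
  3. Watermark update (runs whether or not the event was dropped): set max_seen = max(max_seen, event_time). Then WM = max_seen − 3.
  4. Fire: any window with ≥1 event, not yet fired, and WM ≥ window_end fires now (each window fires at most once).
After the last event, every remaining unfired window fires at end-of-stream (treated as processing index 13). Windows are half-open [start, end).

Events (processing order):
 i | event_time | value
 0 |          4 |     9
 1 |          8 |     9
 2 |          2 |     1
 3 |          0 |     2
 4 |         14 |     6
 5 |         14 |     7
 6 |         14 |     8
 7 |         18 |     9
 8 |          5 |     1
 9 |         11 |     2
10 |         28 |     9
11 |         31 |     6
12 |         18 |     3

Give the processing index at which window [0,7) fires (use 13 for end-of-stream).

4

i=0 t=4 v=9: → [0,7); WM=1
i=1 t=8 v=9: → [7,14); WM=5
i=2 t=2 v=1: → [0,7); WM=5
i=3 t=0 v=2: DROP (t<5-3); WM=5
i=4 t=14 v=6: → [14,21); WM=11; [0,7) fires=9
i=5 t=14 v=7: → [14,21); WM=11
i=6 t=14 v=8: → [14,21); WM=11
i=7 t=18 v=9: → [14,21); WM=15; [7,14) fires=9
i=8 t=5 v=1: DROP (t<15-3); WM=15
i=9 t=11 v=2: DROP (t<15-3); WM=15
i=10 t=28 v=9: → [28,35); WM=25; [14,21) fires=9
i=11 t=31 v=6: → [28,35); WM=28
i=12 t=18 v=3: DROP (t<28-3); WM=28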